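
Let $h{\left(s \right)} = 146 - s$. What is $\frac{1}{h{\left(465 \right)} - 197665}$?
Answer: $- \frac{1}{197984} \approx -5.0509 \cdot 10^{-6}$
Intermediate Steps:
$\frac{1}{h{\left(465 \right)} - 197665} = \frac{1}{\left(146 - 465\right) - 197665} = \frac{1}{-319 - 197665} = \frac{1}{-197984} = - \frac{1}{197984}$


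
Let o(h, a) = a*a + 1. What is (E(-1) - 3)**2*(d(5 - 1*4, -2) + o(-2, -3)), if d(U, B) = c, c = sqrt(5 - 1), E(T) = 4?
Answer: 12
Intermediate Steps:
o(h, a) = 1 + a**2 (o(h, a) = a**2 + 1 = 1 + a**2)
c = 2 (c = sqrt(4) = 2)
d(U, B) = 2
(E(-1) - 3)**2*(d(5 - 1*4, -2) + o(-2, -3)) = (4 - 3)**2*(2 + (1 + (-3)**2)) = 1**2*(2 + (1 + 9)) = 1*(2 + 10) = 1*12 = 12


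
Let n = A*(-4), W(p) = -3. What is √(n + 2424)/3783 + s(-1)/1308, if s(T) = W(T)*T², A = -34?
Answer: -1/436 + 16*√10/3783 ≈ 0.011081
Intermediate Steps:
n = 136 (n = -34*(-4) = 136)
s(T) = -3*T²
√(n + 2424)/3783 + s(-1)/1308 = √(136 + 2424)/3783 - 3*(-1)²/1308 = √2560*(1/3783) - 3*1*(1/1308) = (16*√10)*(1/3783) - 3*1/1308 = 16*√10/3783 - 1/436 = -1/436 + 16*√10/3783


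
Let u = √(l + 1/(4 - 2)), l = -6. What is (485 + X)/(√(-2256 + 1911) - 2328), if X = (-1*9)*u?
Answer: -376360/1806643 - 3*√7590/3613286 - 485*I*√345/5419929 + 3492*I*√22/1806643 ≈ -0.20839 + 0.0074038*I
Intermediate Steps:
u = I*√22/2 (u = √(-6 + 1/(4 - 2)) = √(-6 + 1/2) = √(-6 + ½) = √(-11/2) = I*√22/2 ≈ 2.3452*I)
X = -9*I*√22/2 (X = (-1*9)*(I*√22/2) = -9*I*√22/2 ≈ -21.107*I)
(485 + X)/(√(-2256 + 1911) - 2328) = (485 - 9*I*√22/2)/(√(-2256 + 1911) - 2328) = (485 - 9*I*√22/2)/(√(-345) - 2328) = (485 - 9*I*√22/2)/(I*√345 - 2328) = (485 - 9*I*√22/2)/(-2328 + I*√345)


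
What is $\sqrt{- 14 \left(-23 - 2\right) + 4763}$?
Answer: $\sqrt{5113} \approx 71.505$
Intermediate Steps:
$\sqrt{- 14 \left(-23 - 2\right) + 4763} = \sqrt{\left(-14\right) \left(-25\right) + 4763} = \sqrt{350 + 4763} = \sqrt{5113}$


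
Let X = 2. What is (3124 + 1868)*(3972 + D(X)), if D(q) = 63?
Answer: 20142720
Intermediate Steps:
(3124 + 1868)*(3972 + D(X)) = (3124 + 1868)*(3972 + 63) = 4992*4035 = 20142720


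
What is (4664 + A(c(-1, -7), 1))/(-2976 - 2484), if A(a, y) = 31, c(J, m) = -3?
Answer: -313/364 ≈ -0.85989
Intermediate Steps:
(4664 + A(c(-1, -7), 1))/(-2976 - 2484) = (4664 + 31)/(-2976 - 2484) = 4695/(-5460) = 4695*(-1/5460) = -313/364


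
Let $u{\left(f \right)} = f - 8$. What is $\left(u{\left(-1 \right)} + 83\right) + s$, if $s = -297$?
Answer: $-223$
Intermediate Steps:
$u{\left(f \right)} = -8 + f$
$\left(u{\left(-1 \right)} + 83\right) + s = \left(\left(-8 - 1\right) + 83\right) - 297 = \left(-9 + 83\right) - 297 = 74 - 297 = -223$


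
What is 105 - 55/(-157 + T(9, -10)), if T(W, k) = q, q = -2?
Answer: 16750/159 ≈ 105.35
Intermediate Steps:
T(W, k) = -2
105 - 55/(-157 + T(9, -10)) = 105 - 55/(-157 - 2) = 105 - 55/(-159) = 105 - 1/159*(-55) = 105 + 55/159 = 16750/159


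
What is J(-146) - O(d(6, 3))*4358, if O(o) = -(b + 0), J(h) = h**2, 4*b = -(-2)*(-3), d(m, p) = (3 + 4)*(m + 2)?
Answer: 14779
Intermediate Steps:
d(m, p) = 14 + 7*m (d(m, p) = 7*(2 + m) = 14 + 7*m)
b = -3/2 (b = (-(-2)*(-3))/4 = (-2*3)/4 = (1/4)*(-6) = -3/2 ≈ -1.5000)
O(o) = 3/2 (O(o) = -(-3/2 + 0) = -1*(-3/2) = 3/2)
J(-146) - O(d(6, 3))*4358 = (-146)**2 - 3*4358/2 = 21316 - 1*6537 = 21316 - 6537 = 14779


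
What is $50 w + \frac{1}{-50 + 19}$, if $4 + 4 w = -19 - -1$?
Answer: $- \frac{8526}{31} \approx -275.03$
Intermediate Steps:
$w = - \frac{11}{2}$ ($w = -1 + \frac{-19 - -1}{4} = -1 + \frac{-19 + 1}{4} = -1 + \frac{1}{4} \left(-18\right) = -1 - \frac{9}{2} = - \frac{11}{2} \approx -5.5$)
$50 w + \frac{1}{-50 + 19} = 50 \left(- \frac{11}{2}\right) + \frac{1}{-50 + 19} = -275 + \frac{1}{-31} = -275 - \frac{1}{31} = - \frac{8526}{31}$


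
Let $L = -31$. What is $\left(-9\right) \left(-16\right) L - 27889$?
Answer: $-32353$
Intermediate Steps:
$\left(-9\right) \left(-16\right) L - 27889 = \left(-9\right) \left(-16\right) \left(-31\right) - 27889 = 144 \left(-31\right) - 27889 = -4464 - 27889 = -32353$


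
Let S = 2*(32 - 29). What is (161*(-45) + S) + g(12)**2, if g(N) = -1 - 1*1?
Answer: -7235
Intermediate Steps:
S = 6 (S = 2*3 = 6)
g(N) = -2 (g(N) = -1 - 1 = -2)
(161*(-45) + S) + g(12)**2 = (161*(-45) + 6) + (-2)**2 = (-7245 + 6) + 4 = -7239 + 4 = -7235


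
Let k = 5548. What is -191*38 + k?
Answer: -1710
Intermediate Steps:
-191*38 + k = -191*38 + 5548 = -7258 + 5548 = -1710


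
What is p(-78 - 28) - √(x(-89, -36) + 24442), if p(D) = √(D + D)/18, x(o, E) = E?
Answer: -√24406 + I*√53/9 ≈ -156.22 + 0.8089*I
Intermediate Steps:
p(D) = √2*√D/18 (p(D) = √(2*D)*(1/18) = (√2*√D)*(1/18) = √2*√D/18)
p(-78 - 28) - √(x(-89, -36) + 24442) = √2*√(-78 - 28)/18 - √(-36 + 24442) = √2*√(-106)/18 - √24406 = √2*(I*√106)/18 - √24406 = I*√53/9 - √24406 = -√24406 + I*√53/9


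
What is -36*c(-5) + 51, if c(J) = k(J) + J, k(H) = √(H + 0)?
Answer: 231 - 36*I*√5 ≈ 231.0 - 80.498*I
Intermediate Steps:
k(H) = √H
c(J) = J + √J (c(J) = √J + J = J + √J)
-36*c(-5) + 51 = -36*(-5 + √(-5)) + 51 = -36*(-5 + I*√5) + 51 = (180 - 36*I*√5) + 51 = 231 - 36*I*√5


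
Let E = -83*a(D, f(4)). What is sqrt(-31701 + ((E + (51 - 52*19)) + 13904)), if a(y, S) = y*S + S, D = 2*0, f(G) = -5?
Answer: I*sqrt(18319) ≈ 135.35*I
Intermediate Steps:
D = 0
a(y, S) = S + S*y (a(y, S) = S*y + S = S + S*y)
E = 415 (E = -(-415)*(1 + 0) = -(-415) = -83*(-5) = 415)
sqrt(-31701 + ((E + (51 - 52*19)) + 13904)) = sqrt(-31701 + ((415 + (51 - 52*19)) + 13904)) = sqrt(-31701 + ((415 + (51 - 988)) + 13904)) = sqrt(-31701 + ((415 - 937) + 13904)) = sqrt(-31701 + (-522 + 13904)) = sqrt(-31701 + 13382) = sqrt(-18319) = I*sqrt(18319)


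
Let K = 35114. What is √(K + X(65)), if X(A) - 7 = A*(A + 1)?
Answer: 3*√4379 ≈ 198.52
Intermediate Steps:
X(A) = 7 + A*(1 + A) (X(A) = 7 + A*(A + 1) = 7 + A*(1 + A))
√(K + X(65)) = √(35114 + (7 + 65 + 65²)) = √(35114 + (7 + 65 + 4225)) = √(35114 + 4297) = √39411 = 3*√4379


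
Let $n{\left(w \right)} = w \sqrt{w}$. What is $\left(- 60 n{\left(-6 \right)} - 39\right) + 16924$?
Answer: $16885 + 360 i \sqrt{6} \approx 16885.0 + 881.82 i$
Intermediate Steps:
$n{\left(w \right)} = w^{\frac{3}{2}}$
$\left(- 60 n{\left(-6 \right)} - 39\right) + 16924 = \left(- 60 \left(-6\right)^{\frac{3}{2}} - 39\right) + 16924 = \left(- 60 \left(- 6 i \sqrt{6}\right) - 39\right) + 16924 = \left(360 i \sqrt{6} - 39\right) + 16924 = \left(-39 + 360 i \sqrt{6}\right) + 16924 = 16885 + 360 i \sqrt{6}$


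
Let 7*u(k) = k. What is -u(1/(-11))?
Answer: 1/77 ≈ 0.012987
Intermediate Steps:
u(k) = k/7
-u(1/(-11)) = -1/(7*(-11)) = -(-1)/(7*11) = -1*(-1/77) = 1/77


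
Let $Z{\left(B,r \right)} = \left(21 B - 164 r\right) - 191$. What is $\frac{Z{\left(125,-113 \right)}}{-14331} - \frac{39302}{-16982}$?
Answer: $\frac{103596175}{121684521} \approx 0.85135$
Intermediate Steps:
$Z{\left(B,r \right)} = -191 - 164 r + 21 B$ ($Z{\left(B,r \right)} = \left(- 164 r + 21 B\right) - 191 = -191 - 164 r + 21 B$)
$\frac{Z{\left(125,-113 \right)}}{-14331} - \frac{39302}{-16982} = \frac{-191 - -18532 + 21 \cdot 125}{-14331} - \frac{39302}{-16982} = \left(-191 + 18532 + 2625\right) \left(- \frac{1}{14331}\right) - - \frac{19651}{8491} = 20966 \left(- \frac{1}{14331}\right) + \frac{19651}{8491} = - \frac{20966}{14331} + \frac{19651}{8491} = \frac{103596175}{121684521}$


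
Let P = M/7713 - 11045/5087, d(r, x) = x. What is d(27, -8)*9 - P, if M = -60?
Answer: -913166309/13078677 ≈ -69.821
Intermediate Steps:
P = -28498435/13078677 (P = -60/7713 - 11045/5087 = -60*1/7713 - 11045*1/5087 = -20/2571 - 11045/5087 = -28498435/13078677 ≈ -2.1790)
d(27, -8)*9 - P = -8*9 - 1*(-28498435/13078677) = -72 + 28498435/13078677 = -913166309/13078677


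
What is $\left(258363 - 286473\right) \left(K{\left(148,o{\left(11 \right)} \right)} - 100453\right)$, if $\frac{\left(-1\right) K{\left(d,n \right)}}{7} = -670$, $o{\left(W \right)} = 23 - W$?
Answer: $2691897930$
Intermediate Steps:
$K{\left(d,n \right)} = 4690$ ($K{\left(d,n \right)} = \left(-7\right) \left(-670\right) = 4690$)
$\left(258363 - 286473\right) \left(K{\left(148,o{\left(11 \right)} \right)} - 100453\right) = \left(258363 - 286473\right) \left(4690 - 100453\right) = \left(-28110\right) \left(-95763\right) = 2691897930$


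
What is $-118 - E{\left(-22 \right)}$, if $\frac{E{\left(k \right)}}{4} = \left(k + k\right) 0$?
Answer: $-118$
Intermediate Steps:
$E{\left(k \right)} = 0$ ($E{\left(k \right)} = 4 \left(k + k\right) 0 = 4 \cdot 2 k 0 = 4 \cdot 0 = 0$)
$-118 - E{\left(-22 \right)} = -118 - 0 = -118 + 0 = -118$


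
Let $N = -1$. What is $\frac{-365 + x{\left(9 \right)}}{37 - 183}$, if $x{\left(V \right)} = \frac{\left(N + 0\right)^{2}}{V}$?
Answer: $\frac{1642}{657} \approx 2.4992$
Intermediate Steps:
$x{\left(V \right)} = \frac{1}{V}$ ($x{\left(V \right)} = \frac{\left(-1 + 0\right)^{2}}{V} = \frac{\left(-1\right)^{2}}{V} = 1 \frac{1}{V} = \frac{1}{V}$)
$\frac{-365 + x{\left(9 \right)}}{37 - 183} = \frac{-365 + \frac{1}{9}}{37 - 183} = \frac{-365 + \frac{1}{9}}{-146} = \left(- \frac{3284}{9}\right) \left(- \frac{1}{146}\right) = \frac{1642}{657}$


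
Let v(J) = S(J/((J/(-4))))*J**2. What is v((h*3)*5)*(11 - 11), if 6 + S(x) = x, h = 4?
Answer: 0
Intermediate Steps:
S(x) = -6 + x
v(J) = -10*J**2 (v(J) = (-6 + J/((J/(-4))))*J**2 = (-6 + J/((J*(-1/4))))*J**2 = (-6 + J/((-J/4)))*J**2 = (-6 + J*(-4/J))*J**2 = (-6 - 4)*J**2 = -10*J**2)
v((h*3)*5)*(11 - 11) = (-10*((4*3)*5)**2)*(11 - 11) = -10*(12*5)**2*0 = -10*60**2*0 = -10*3600*0 = -36000*0 = 0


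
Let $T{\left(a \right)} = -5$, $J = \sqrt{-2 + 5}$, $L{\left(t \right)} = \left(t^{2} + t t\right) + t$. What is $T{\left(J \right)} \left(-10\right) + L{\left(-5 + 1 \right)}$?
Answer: $78$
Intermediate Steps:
$L{\left(t \right)} = t + 2 t^{2}$ ($L{\left(t \right)} = \left(t^{2} + t^{2}\right) + t = 2 t^{2} + t = t + 2 t^{2}$)
$J = \sqrt{3} \approx 1.732$
$T{\left(J \right)} \left(-10\right) + L{\left(-5 + 1 \right)} = \left(-5\right) \left(-10\right) + \left(-5 + 1\right) \left(1 + 2 \left(-5 + 1\right)\right) = 50 - 4 \left(1 + 2 \left(-4\right)\right) = 50 - 4 \left(1 - 8\right) = 50 - -28 = 50 + 28 = 78$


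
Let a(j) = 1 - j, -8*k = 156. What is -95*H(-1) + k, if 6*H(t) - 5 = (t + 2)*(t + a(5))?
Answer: -39/2 ≈ -19.500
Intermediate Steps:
k = -39/2 (k = -⅛*156 = -39/2 ≈ -19.500)
H(t) = ⅚ + (-4 + t)*(2 + t)/6 (H(t) = ⅚ + ((t + 2)*(t + (1 - 1*5)))/6 = ⅚ + ((2 + t)*(t + (1 - 5)))/6 = ⅚ + ((2 + t)*(t - 4))/6 = ⅚ + ((2 + t)*(-4 + t))/6 = ⅚ + ((-4 + t)*(2 + t))/6 = ⅚ + (-4 + t)*(2 + t)/6)
-95*H(-1) + k = -95*(-½ - ⅓*(-1) + (⅙)*(-1)²) - 39/2 = -95*(-½ + ⅓ + (⅙)*1) - 39/2 = -95*(-½ + ⅓ + ⅙) - 39/2 = -95*0 - 39/2 = 0 - 39/2 = -39/2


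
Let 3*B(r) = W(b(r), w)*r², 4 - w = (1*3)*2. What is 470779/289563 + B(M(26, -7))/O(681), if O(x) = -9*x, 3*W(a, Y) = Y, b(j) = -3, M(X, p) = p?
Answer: 8665672531/5324194881 ≈ 1.6276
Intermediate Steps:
w = -2 (w = 4 - 1*3*2 = 4 - 3*2 = 4 - 1*6 = 4 - 6 = -2)
W(a, Y) = Y/3
B(r) = -2*r²/9 (B(r) = (((⅓)*(-2))*r²)/3 = (-2*r²/3)/3 = -2*r²/9)
470779/289563 + B(M(26, -7))/O(681) = 470779/289563 + (-2/9*(-7)²)/((-9*681)) = 470779*(1/289563) - 2/9*49/(-6129) = 470779/289563 - 98/9*(-1/6129) = 470779/289563 + 98/55161 = 8665672531/5324194881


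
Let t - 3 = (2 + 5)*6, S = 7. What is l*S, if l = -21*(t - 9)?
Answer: -5292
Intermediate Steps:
t = 45 (t = 3 + (2 + 5)*6 = 3 + 7*6 = 3 + 42 = 45)
l = -756 (l = -21*(45 - 9) = -21*36 = -756)
l*S = -756*7 = -5292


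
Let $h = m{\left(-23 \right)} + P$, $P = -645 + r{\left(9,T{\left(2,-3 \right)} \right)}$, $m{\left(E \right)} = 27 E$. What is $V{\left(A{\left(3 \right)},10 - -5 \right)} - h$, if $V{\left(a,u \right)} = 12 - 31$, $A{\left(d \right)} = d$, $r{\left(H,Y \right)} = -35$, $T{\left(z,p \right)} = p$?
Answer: $1282$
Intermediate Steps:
$P = -680$ ($P = -645 - 35 = -680$)
$h = -1301$ ($h = 27 \left(-23\right) - 680 = -621 - 680 = -1301$)
$V{\left(a,u \right)} = -19$ ($V{\left(a,u \right)} = 12 - 31 = -19$)
$V{\left(A{\left(3 \right)},10 - -5 \right)} - h = -19 - -1301 = -19 + 1301 = 1282$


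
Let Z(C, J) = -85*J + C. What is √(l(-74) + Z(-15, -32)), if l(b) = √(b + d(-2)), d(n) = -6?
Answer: √(2705 + 4*I*√5) ≈ 52.01 + 0.08599*I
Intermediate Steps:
Z(C, J) = C - 85*J
l(b) = √(-6 + b) (l(b) = √(b - 6) = √(-6 + b))
√(l(-74) + Z(-15, -32)) = √(√(-6 - 74) + (-15 - 85*(-32))) = √(√(-80) + (-15 + 2720)) = √(4*I*√5 + 2705) = √(2705 + 4*I*√5)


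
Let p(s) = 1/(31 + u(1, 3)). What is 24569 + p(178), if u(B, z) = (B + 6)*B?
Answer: 933623/38 ≈ 24569.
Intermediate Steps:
u(B, z) = B*(6 + B) (u(B, z) = (6 + B)*B = B*(6 + B))
p(s) = 1/38 (p(s) = 1/(31 + 1*(6 + 1)) = 1/(31 + 1*7) = 1/(31 + 7) = 1/38)
24569 + p(178) = 24569 + 1/38 = 933623/38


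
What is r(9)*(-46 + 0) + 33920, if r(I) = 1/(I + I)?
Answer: 305257/9 ≈ 33917.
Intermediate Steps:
r(I) = 1/(2*I)
r(9)*(-46 + 0) + 33920 = ((1/2)/9)*(-46 + 0) + 33920 = ((1/2)*(1/9))*(-46) + 33920 = (1/18)*(-46) + 33920 = -23/9 + 33920 = 305257/9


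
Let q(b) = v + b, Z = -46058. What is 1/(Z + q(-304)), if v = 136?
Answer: -1/46226 ≈ -2.1633e-5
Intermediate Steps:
q(b) = 136 + b
1/(Z + q(-304)) = 1/(-46058 + (136 - 304)) = 1/(-46058 - 168) = 1/(-46226) = -1/46226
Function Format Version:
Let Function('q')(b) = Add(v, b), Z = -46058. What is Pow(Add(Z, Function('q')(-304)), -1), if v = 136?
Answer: Rational(-1, 46226) ≈ -2.1633e-5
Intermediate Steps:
Function('q')(b) = Add(136, b)
Pow(Add(Z, Function('q')(-304)), -1) = Pow(Add(-46058, Add(136, -304)), -1) = Pow(Add(-46058, -168), -1) = Pow(-46226, -1) = Rational(-1, 46226)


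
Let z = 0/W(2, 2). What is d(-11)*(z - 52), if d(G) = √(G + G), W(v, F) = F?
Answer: -52*I*√22 ≈ -243.9*I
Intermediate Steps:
d(G) = √2*√G (d(G) = √(2*G) = √2*√G)
z = 0 (z = 0/2 = 0*(½) = 0)
d(-11)*(z - 52) = (√2*√(-11))*(0 - 52) = (√2*(I*√11))*(-52) = (I*√22)*(-52) = -52*I*√22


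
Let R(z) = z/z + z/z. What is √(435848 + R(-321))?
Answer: 5*√17434 ≈ 660.19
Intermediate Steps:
R(z) = 2 (R(z) = 1 + 1 = 2)
√(435848 + R(-321)) = √(435848 + 2) = √435850 = 5*√17434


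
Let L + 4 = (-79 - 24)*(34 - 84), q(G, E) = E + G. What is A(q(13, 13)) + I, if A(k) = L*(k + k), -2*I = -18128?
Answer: 276656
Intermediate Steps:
L = 5146 (L = -4 + (-79 - 24)*(34 - 84) = -4 - 103*(-50) = -4 + 5150 = 5146)
I = 9064 (I = -½*(-18128) = 9064)
A(k) = 10292*k (A(k) = 5146*(k + k) = 5146*(2*k) = 10292*k)
A(q(13, 13)) + I = 10292*(13 + 13) + 9064 = 10292*26 + 9064 = 267592 + 9064 = 276656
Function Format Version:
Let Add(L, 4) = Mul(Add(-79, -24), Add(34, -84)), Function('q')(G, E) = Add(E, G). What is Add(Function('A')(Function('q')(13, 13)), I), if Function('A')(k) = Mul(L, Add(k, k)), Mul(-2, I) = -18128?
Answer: 276656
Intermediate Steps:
L = 5146 (L = Add(-4, Mul(Add(-79, -24), Add(34, -84))) = Add(-4, Mul(-103, -50)) = Add(-4, 5150) = 5146)
I = 9064 (I = Mul(Rational(-1, 2), -18128) = 9064)
Function('A')(k) = Mul(10292, k) (Function('A')(k) = Mul(5146, Add(k, k)) = Mul(5146, Mul(2, k)) = Mul(10292, k))
Add(Function('A')(Function('q')(13, 13)), I) = Add(Mul(10292, Add(13, 13)), 9064) = Add(Mul(10292, 26), 9064) = Add(267592, 9064) = 276656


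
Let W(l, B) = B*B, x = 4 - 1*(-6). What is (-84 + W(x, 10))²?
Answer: 256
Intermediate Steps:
x = 10 (x = 4 + 6 = 10)
W(l, B) = B²
(-84 + W(x, 10))² = (-84 + 10²)² = (-84 + 100)² = 16² = 256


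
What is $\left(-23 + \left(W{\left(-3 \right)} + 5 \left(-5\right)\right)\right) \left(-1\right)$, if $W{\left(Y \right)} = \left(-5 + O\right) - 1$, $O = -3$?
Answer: $57$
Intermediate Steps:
$W{\left(Y \right)} = -9$ ($W{\left(Y \right)} = \left(-5 - 3\right) - 1 = -8 - 1 = -9$)
$\left(-23 + \left(W{\left(-3 \right)} + 5 \left(-5\right)\right)\right) \left(-1\right) = \left(-23 + \left(-9 + 5 \left(-5\right)\right)\right) \left(-1\right) = \left(-23 - 34\right) \left(-1\right) = \left(-57\right) \left(-1\right) = 57$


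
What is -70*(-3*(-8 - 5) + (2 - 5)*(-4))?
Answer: -3570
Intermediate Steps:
-70*(-3*(-8 - 5) + (2 - 5)*(-4)) = -70*(-3*(-13) - 3*(-4)) = -70*(39 + 12) = -70*51 = -3570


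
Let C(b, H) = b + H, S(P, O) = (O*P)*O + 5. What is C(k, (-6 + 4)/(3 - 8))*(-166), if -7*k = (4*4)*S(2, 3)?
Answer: 303116/35 ≈ 8660.5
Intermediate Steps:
S(P, O) = 5 + P*O**2 (S(P, O) = P*O**2 + 5 = 5 + P*O**2)
k = -368/7 (k = -4*4*(5 + 2*3**2)/7 = -16*(5 + 2*9)/7 = -16*(5 + 18)/7 = -16*23/7 = -1/7*368 = -368/7 ≈ -52.571)
C(b, H) = H + b
C(k, (-6 + 4)/(3 - 8))*(-166) = ((-6 + 4)/(3 - 8) - 368/7)*(-166) = (-2/(-5) - 368/7)*(-166) = (-2*(-1/5) - 368/7)*(-166) = (2/5 - 368/7)*(-166) = -1826/35*(-166) = 303116/35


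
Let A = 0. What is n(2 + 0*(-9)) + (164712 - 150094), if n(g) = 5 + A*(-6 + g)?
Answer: 14623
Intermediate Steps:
n(g) = 5 (n(g) = 5 + 0*(-6 + g) = 5 + 0 = 5)
n(2 + 0*(-9)) + (164712 - 150094) = 5 + (164712 - 150094) = 5 + 14618 = 14623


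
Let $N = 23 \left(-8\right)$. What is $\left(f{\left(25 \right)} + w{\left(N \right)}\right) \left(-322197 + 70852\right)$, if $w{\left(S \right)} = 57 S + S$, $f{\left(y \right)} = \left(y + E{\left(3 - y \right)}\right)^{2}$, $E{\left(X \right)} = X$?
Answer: $2680091735$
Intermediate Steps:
$f{\left(y \right)} = 9$ ($f{\left(y \right)} = \left(y - \left(-3 + y\right)\right)^{2} = 3^{2} = 9$)
$N = -184$
$w{\left(S \right)} = 58 S$
$\left(f{\left(25 \right)} + w{\left(N \right)}\right) \left(-322197 + 70852\right) = \left(9 + 58 \left(-184\right)\right) \left(-322197 + 70852\right) = \left(9 - 10672\right) \left(-251345\right) = \left(-10663\right) \left(-251345\right) = 2680091735$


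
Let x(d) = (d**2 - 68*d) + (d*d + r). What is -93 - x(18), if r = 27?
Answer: 456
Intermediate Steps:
x(d) = 27 - 68*d + 2*d**2 (x(d) = (d**2 - 68*d) + (d*d + 27) = (d**2 - 68*d) + (d**2 + 27) = (d**2 - 68*d) + (27 + d**2) = 27 - 68*d + 2*d**2)
-93 - x(18) = -93 - (27 - 68*18 + 2*18**2) = -93 - (27 - 1224 + 2*324) = -93 - (27 - 1224 + 648) = -93 - 1*(-549) = -93 + 549 = 456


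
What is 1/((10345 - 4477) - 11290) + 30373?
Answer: 164682405/5422 ≈ 30373.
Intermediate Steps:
1/((10345 - 4477) - 11290) + 30373 = 1/(5868 - 11290) + 30373 = 1/(-5422) + 30373 = -1/5422 + 30373 = 164682405/5422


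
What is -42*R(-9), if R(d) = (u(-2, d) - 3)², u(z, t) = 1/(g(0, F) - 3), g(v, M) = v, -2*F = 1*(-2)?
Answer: -1400/3 ≈ -466.67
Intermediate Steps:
F = 1 (F = -(-2)/2 = -½*(-2) = 1)
u(z, t) = -⅓ (u(z, t) = 1/(0 - 3) = 1/(-3) = -⅓)
R(d) = 100/9 (R(d) = (-⅓ - 3)² = (-10/3)² = 100/9)
-42*R(-9) = -42*100/9 = -1400/3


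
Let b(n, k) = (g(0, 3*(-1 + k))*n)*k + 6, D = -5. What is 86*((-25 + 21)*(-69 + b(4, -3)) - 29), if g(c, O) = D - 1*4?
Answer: -17974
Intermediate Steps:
g(c, O) = -9 (g(c, O) = -5 - 1*4 = -5 - 4 = -9)
b(n, k) = 6 - 9*k*n (b(n, k) = (-9*n)*k + 6 = -9*k*n + 6 = 6 - 9*k*n)
86*((-25 + 21)*(-69 + b(4, -3)) - 29) = 86*((-25 + 21)*(-69 + (6 - 9*(-3)*4)) - 29) = 86*(-4*(-69 + (6 + 108)) - 29) = 86*(-4*(-69 + 114) - 29) = 86*(-4*45 - 29) = 86*(-180 - 29) = 86*(-209) = -17974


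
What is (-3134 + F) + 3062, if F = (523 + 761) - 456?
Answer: 756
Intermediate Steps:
F = 828 (F = 1284 - 456 = 828)
(-3134 + F) + 3062 = (-3134 + 828) + 3062 = -2306 + 3062 = 756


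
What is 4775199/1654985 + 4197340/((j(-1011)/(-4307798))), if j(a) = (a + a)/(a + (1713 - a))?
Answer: 8543378645180791069163/557729945 ≈ 1.5318e+13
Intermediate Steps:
j(a) = 2*a/1713 (j(a) = (2*a)/1713 = (2*a)*(1/1713) = 2*a/1713)
4775199/1654985 + 4197340/((j(-1011)/(-4307798))) = 4775199/1654985 + 4197340/((((2/1713)*(-1011))/(-4307798))) = 4775199*(1/1654985) + 4197340/((-674/571*(-1/4307798))) = 4775199/1654985 + 4197340/(337/1229876329) = 4775199/1654985 + 4197340*(1229876329/337) = 4775199/1654985 + 5162209110764860/337 = 8543378645180791069163/557729945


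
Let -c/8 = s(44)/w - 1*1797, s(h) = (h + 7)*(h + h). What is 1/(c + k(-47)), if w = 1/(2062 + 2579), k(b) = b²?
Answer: -1/166613879 ≈ -6.0019e-9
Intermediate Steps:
s(h) = 2*h*(7 + h) (s(h) = (7 + h)*(2*h) = 2*h*(7 + h))
w = 1/4641 ≈ 0.00021547
c = -166616088 (c = -8*((2*44*(7 + 44))/(1/4641) - 1*1797) = -8*((2*44*51)*4641 - 1797) = -8*(4488*4641 - 1797) = -8*(20828808 - 1797) = -8*20827011 = -166616088)
1/(c + k(-47)) = 1/(-166616088 + (-47)²) = 1/(-166616088 + 2209) = 1/(-166613879) = -1/166613879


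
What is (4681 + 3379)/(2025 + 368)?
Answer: 8060/2393 ≈ 3.3682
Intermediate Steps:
(4681 + 3379)/(2025 + 368) = 8060/2393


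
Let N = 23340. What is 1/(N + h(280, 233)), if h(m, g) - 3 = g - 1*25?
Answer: 1/23551 ≈ 4.2461e-5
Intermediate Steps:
h(m, g) = -22 + g (h(m, g) = 3 + (g - 1*25) = 3 + (g - 25) = 3 + (-25 + g) = -22 + g)
1/(N + h(280, 233)) = 1/(23340 + (-22 + 233)) = 1/(23340 + 211) = 1/23551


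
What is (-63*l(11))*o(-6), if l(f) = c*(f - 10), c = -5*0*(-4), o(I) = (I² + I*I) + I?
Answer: 0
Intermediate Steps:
o(I) = I + 2*I² (o(I) = (I² + I²) + I = 2*I² + I = I + 2*I²)
c = 0 (c = 0*(-4) = 0)
l(f) = 0 (l(f) = 0*(f - 10) = 0*(-10 + f) = 0)
(-63*l(11))*o(-6) = (-63*0)*(-6*(1 + 2*(-6))) = 0*(-6*(1 - 12)) = 0*(-6*(-11)) = 0*66 = 0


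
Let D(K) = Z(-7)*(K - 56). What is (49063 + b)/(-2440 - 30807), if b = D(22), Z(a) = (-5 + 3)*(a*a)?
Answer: -52395/33247 ≈ -1.5759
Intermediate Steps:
Z(a) = -2*a**2
D(K) = 5488 - 98*K (D(K) = (-2*(-7)**2)*(K - 56) = (-2*49)*(-56 + K) = -98*(-56 + K) = 5488 - 98*K)
b = 3332 (b = 5488 - 98*22 = 5488 - 2156 = 3332)
(49063 + b)/(-2440 - 30807) = (49063 + 3332)/(-2440 - 30807) = 52395/(-33247) = 52395*(-1/33247) = -52395/33247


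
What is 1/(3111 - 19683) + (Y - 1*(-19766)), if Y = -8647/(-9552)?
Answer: 86917137901/4397104 ≈ 19767.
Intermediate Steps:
Y = 8647/9552 (Y = -8647*(-1/9552) = 8647/9552 ≈ 0.90526)
1/(3111 - 19683) + (Y - 1*(-19766)) = 1/(3111 - 19683) + (8647/9552 - 1*(-19766)) = 1/(-16572) + (8647/9552 + 19766) = -1/16572 + 188813479/9552 = 86917137901/4397104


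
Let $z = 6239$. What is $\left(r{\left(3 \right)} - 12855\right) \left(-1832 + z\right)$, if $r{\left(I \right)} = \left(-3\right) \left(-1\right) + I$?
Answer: $-56625543$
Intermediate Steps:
$r{\left(I \right)} = 3 + I$
$\left(r{\left(3 \right)} - 12855\right) \left(-1832 + z\right) = \left(\left(3 + 3\right) - 12855\right) \left(-1832 + 6239\right) = \left(6 - 12855\right) 4407 = \left(-12849\right) 4407 = -56625543$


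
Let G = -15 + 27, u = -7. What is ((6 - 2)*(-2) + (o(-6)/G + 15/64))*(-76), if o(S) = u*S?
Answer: 5187/16 ≈ 324.19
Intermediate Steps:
o(S) = -7*S
G = 12
((6 - 2)*(-2) + (o(-6)/G + 15/64))*(-76) = ((6 - 2)*(-2) + (-7*(-6)/12 + 15/64))*(-76) = (4*(-2) + (42*(1/12) + 15*(1/64)))*(-76) = (-8 + (7/2 + 15/64))*(-76) = (-8 + 239/64)*(-76) = -273/64*(-76) = 5187/16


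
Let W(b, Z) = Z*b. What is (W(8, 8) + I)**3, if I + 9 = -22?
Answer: 35937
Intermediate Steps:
I = -31 (I = -9 - 22 = -31)
(W(8, 8) + I)**3 = (8*8 - 31)**3 = (64 - 31)**3 = 33**3 = 35937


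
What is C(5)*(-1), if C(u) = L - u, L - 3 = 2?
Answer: 0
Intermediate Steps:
L = 5 (L = 3 + 2 = 5)
C(u) = 5 - u
C(5)*(-1) = (5 - 1*5)*(-1) = (5 - 5)*(-1) = 0*(-1) = 0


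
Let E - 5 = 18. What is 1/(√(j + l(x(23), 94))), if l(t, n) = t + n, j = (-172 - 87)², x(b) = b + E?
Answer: √7469/22407 ≈ 0.0038570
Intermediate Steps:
E = 23 (E = 5 + 18 = 23)
x(b) = 23 + b (x(b) = b + 23 = 23 + b)
j = 67081 (j = (-259)² = 67081)
l(t, n) = n + t
1/(√(j + l(x(23), 94))) = 1/(√(67081 + (94 + (23 + 23)))) = 1/(√(67081 + (94 + 46))) = 1/(√(67081 + 140)) = 1/(√67221) = 1/(3*√7469) = √7469/22407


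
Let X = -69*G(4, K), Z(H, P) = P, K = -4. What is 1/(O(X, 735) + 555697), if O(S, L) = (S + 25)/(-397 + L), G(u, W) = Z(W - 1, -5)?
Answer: 169/93912978 ≈ 1.7995e-6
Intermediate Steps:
G(u, W) = -5
X = 345 (X = -69*(-5) = 345)
O(S, L) = (25 + S)/(-397 + L)
1/(O(X, 735) + 555697) = 1/((25 + 345)/(-397 + 735) + 555697) = 1/(370/338 + 555697) = 1/((1/338)*370 + 555697) = 1/(185/169 + 555697) = 1/(93912978/169) = 169/93912978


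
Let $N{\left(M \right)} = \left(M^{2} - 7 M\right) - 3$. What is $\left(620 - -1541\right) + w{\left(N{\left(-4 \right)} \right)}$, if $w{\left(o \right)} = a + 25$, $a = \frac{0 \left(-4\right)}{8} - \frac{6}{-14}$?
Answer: $\frac{15305}{7} \approx 2186.4$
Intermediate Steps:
$a = \frac{3}{7}$ ($a = 0 \cdot \frac{1}{8} - - \frac{3}{7} = 0 + \frac{3}{7} = \frac{3}{7} \approx 0.42857$)
$N{\left(M \right)} = -3 + M^{2} - 7 M$
$w{\left(o \right)} = \frac{178}{7}$ ($w{\left(o \right)} = \frac{3}{7} + 25 = \frac{178}{7}$)
$\left(620 - -1541\right) + w{\left(N{\left(-4 \right)} \right)} = \left(620 - -1541\right) + \frac{178}{7} = \left(620 + 1541\right) + \frac{178}{7} = 2161 + \frac{178}{7} = \frac{15305}{7}$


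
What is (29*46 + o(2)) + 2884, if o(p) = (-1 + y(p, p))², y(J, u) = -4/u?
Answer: 4227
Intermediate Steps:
o(p) = (-1 - 4/p)²
(29*46 + o(2)) + 2884 = (29*46 + (4 + 2)²/2²) + 2884 = (1334 + (¼)*6²) + 2884 = (1334 + (¼)*36) + 2884 = (1334 + 9) + 2884 = 1343 + 2884 = 4227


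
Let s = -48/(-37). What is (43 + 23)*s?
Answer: 3168/37 ≈ 85.622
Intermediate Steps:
s = 48/37 (s = -48*(-1/37) = 48/37 ≈ 1.2973)
(43 + 23)*s = (43 + 23)*(48/37) = 66*(48/37) = 3168/37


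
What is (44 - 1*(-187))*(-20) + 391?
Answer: -4229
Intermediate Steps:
(44 - 1*(-187))*(-20) + 391 = (44 + 187)*(-20) + 391 = 231*(-20) + 391 = -4620 + 391 = -4229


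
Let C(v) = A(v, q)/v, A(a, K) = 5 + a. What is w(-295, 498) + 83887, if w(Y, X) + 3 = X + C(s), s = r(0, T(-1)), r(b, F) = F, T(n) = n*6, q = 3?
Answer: 506293/6 ≈ 84382.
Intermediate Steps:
T(n) = 6*n
s = -6 (s = 6*(-1) = -6)
C(v) = (5 + v)/v
w(Y, X) = -17/6 + X (w(Y, X) = -3 + (X + (5 - 6)/(-6)) = -3 + (X - 1/6*(-1)) = -3 + (X + 1/6) = -3 + (1/6 + X) = -17/6 + X)
w(-295, 498) + 83887 = (-17/6 + 498) + 83887 = 2971/6 + 83887 = 506293/6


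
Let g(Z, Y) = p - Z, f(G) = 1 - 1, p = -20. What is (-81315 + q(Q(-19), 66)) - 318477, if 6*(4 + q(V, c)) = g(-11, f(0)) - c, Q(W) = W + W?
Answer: -799617/2 ≈ -3.9981e+5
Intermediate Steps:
f(G) = 0
Q(W) = 2*W
g(Z, Y) = -20 - Z
q(V, c) = -11/2 - c/6 (q(V, c) = -4 + ((-20 - 1*(-11)) - c)/6 = -4 + ((-20 + 11) - c)/6 = -4 + (-9 - c)/6 = -4 + (-3/2 - c/6) = -11/2 - c/6)
(-81315 + q(Q(-19), 66)) - 318477 = (-81315 + (-11/2 - ⅙*66)) - 318477 = (-81315 + (-11/2 - 11)) - 318477 = (-81315 - 33/2) - 318477 = -162663/2 - 318477 = -799617/2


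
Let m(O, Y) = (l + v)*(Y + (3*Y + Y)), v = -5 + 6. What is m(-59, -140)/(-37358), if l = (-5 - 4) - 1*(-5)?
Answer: -1050/18679 ≈ -0.056213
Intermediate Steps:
v = 1
l = -4 (l = -9 + 5 = -4)
m(O, Y) = -15*Y (m(O, Y) = (-4 + 1)*(Y + (3*Y + Y)) = -3*(Y + 4*Y) = -15*Y)
m(-59, -140)/(-37358) = -15*(-140)/(-37358) = 2100*(-1/37358) = -1050/18679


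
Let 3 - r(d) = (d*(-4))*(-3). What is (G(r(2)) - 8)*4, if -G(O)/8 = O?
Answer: 640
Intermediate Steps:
r(d) = 3 - 12*d (r(d) = 3 - d*(-4)*(-3) = 3 - (-4*d)*(-3) = 3 - 12*d)
G(O) = -8*O
(G(r(2)) - 8)*4 = (-8*(3 - 12*2) - 8)*4 = (-8*(3 - 24) - 8)*4 = (-8*(-21) - 8)*4 = (168 - 8)*4 = 160*4 = 640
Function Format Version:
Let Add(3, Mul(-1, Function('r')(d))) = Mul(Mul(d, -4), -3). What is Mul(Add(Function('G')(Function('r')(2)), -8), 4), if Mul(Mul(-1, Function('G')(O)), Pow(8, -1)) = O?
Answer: 640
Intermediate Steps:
Function('r')(d) = Add(3, Mul(-12, d)) (Function('r')(d) = Add(3, Mul(-1, Mul(Mul(d, -4), -3))) = Add(3, Mul(-1, Mul(Mul(-4, d), -3))) = Add(3, Mul(-1, Mul(12, d))) = Add(3, Mul(-12, d)))
Function('G')(O) = Mul(-8, O)
Mul(Add(Function('G')(Function('r')(2)), -8), 4) = Mul(Add(Mul(-8, Add(3, Mul(-12, 2))), -8), 4) = Mul(Add(Mul(-8, Add(3, -24)), -8), 4) = Mul(Add(Mul(-8, -21), -8), 4) = Mul(Add(168, -8), 4) = Mul(160, 4) = 640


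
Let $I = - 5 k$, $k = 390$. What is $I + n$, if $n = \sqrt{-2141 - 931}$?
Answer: $-1950 + 32 i \sqrt{3} \approx -1950.0 + 55.426 i$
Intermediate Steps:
$n = 32 i \sqrt{3}$ ($n = \sqrt{-3072} = 32 i \sqrt{3} \approx 55.426 i$)
$I = -1950$ ($I = \left(-5\right) 390 = -1950$)
$I + n = -1950 + 32 i \sqrt{3}$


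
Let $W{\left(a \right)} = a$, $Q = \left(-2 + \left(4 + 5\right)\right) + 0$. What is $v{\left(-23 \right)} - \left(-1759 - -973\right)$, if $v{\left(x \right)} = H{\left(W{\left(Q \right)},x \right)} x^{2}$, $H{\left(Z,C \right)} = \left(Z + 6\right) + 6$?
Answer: $10837$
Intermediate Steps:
$Q = 7$ ($Q = \left(-2 + 9\right) + 0 = 7 + 0 = 7$)
$H{\left(Z,C \right)} = 12 + Z$ ($H{\left(Z,C \right)} = \left(6 + Z\right) + 6 = 12 + Z$)
$v{\left(x \right)} = 19 x^{2}$ ($v{\left(x \right)} = \left(12 + 7\right) x^{2} = 19 x^{2}$)
$v{\left(-23 \right)} - \left(-1759 - -973\right) = 19 \left(-23\right)^{2} - \left(-1759 - -973\right) = 19 \cdot 529 - \left(-1759 + 973\right) = 10051 - -786 = 10051 + 786 = 10837$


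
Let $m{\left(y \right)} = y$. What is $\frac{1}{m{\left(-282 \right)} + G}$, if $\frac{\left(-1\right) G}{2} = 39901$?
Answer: $- \frac{1}{80084} \approx -1.2487 \cdot 10^{-5}$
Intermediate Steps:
$G = -79802$ ($G = \left(-2\right) 39901 = -79802$)
$\frac{1}{m{\left(-282 \right)} + G} = \frac{1}{-282 - 79802} = \frac{1}{-80084} = - \frac{1}{80084}$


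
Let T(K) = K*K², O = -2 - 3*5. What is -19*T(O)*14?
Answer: 1306858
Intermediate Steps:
O = -17 (O = -2 - 15 = -17)
T(K) = K³
-19*T(O)*14 = -19*(-17)³*14 = -19*(-4913)*14 = 93347*14 = 1306858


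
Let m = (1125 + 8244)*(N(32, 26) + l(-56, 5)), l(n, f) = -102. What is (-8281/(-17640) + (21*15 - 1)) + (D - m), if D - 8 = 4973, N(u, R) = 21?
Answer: 275106409/360 ≈ 7.6418e+5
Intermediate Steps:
D = 4981 (D = 8 + 4973 = 4981)
m = -758889 (m = (1125 + 8244)*(21 - 102) = 9369*(-81) = -758889)
(-8281/(-17640) + (21*15 - 1)) + (D - m) = (-8281/(-17640) + (21*15 - 1)) + (4981 - 1*(-758889)) = (-8281*(-1/17640) + (315 - 1)) + (4981 + 758889) = (169/360 + 314) + 763870 = 113209/360 + 763870 = 275106409/360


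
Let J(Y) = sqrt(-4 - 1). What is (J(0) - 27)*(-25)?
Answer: 675 - 25*I*sqrt(5) ≈ 675.0 - 55.902*I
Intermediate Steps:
J(Y) = I*sqrt(5) (J(Y) = sqrt(-5) = I*sqrt(5))
(J(0) - 27)*(-25) = (I*sqrt(5) - 27)*(-25) = (-27 + I*sqrt(5))*(-25) = 675 - 25*I*sqrt(5)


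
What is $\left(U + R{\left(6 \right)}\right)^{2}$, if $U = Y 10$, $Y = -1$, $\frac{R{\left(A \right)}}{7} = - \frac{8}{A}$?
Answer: $\frac{3364}{9} \approx 373.78$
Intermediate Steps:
$R{\left(A \right)} = - \frac{56}{A}$ ($R{\left(A \right)} = 7 \left(- \frac{8}{A}\right) = - \frac{56}{A}$)
$U = -10$ ($U = \left(-1\right) 10 = -10$)
$\left(U + R{\left(6 \right)}\right)^{2} = \left(-10 - \frac{56}{6}\right)^{2} = \left(-10 - \frac{28}{3}\right)^{2} = \left(- \frac{58}{3}\right)^{2} = \frac{3364}{9}$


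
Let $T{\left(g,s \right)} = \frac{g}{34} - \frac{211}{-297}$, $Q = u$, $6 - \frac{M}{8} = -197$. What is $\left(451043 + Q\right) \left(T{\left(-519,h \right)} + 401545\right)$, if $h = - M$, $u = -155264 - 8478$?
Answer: $\frac{388302091851247}{3366} \approx 1.1536 \cdot 10^{11}$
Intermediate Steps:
$M = 1624$ ($M = 48 - -1576 = 48 + 1576 = 1624$)
$u = -163742$ ($u = -155264 - 8478 = -163742$)
$Q = -163742$
$h = -1624$ ($h = \left(-1\right) 1624 = -1624$)
$T{\left(g,s \right)} = \frac{211}{297} + \frac{g}{34}$ ($T{\left(g,s \right)} = g \frac{1}{34} - - \frac{211}{297} = \frac{g}{34} + \frac{211}{297} = \frac{211}{297} + \frac{g}{34}$)
$\left(451043 + Q\right) \left(T{\left(-519,h \right)} + 401545\right) = \left(451043 - 163742\right) \left(\left(\frac{211}{297} + \frac{1}{34} \left(-519\right)\right) + 401545\right) = 287301 \left(\left(\frac{211}{297} - \frac{519}{34}\right) + 401545\right) = 287301 \left(- \frac{146969}{10098} + 401545\right) = 287301 \cdot \frac{4054654441}{10098} = \frac{388302091851247}{3366}$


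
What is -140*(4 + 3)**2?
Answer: -6860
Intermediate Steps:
-140*(4 + 3)**2 = -140*7**2 = -140*49 = -6860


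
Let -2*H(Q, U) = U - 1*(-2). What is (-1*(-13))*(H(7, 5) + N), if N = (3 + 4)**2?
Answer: 1183/2 ≈ 591.50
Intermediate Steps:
H(Q, U) = -1 - U/2 (H(Q, U) = -(U - 1*(-2))/2 = -(U + 2)/2 = -(2 + U)/2 = -1 - U/2)
N = 49 (N = 7**2 = 49)
(-1*(-13))*(H(7, 5) + N) = (-1*(-13))*((-1 - 1/2*5) + 49) = 13*((-1 - 5/2) + 49) = 13*(-7/2 + 49) = 13*(91/2) = 1183/2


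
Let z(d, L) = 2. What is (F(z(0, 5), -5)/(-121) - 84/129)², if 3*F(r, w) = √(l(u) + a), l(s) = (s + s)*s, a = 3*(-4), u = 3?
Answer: 34439330/81213627 + 56*√6/15609 ≈ 0.43285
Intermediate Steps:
a = -12
l(s) = 2*s² (l(s) = (2*s)*s = 2*s²)
F(r, w) = √6/3 (F(r, w) = √(2*3² - 12)/3 = √(2*9 - 12)/3 = √(18 - 12)/3 = √6/3)
(F(z(0, 5), -5)/(-121) - 84/129)² = ((√6/3)/(-121) - 84/129)² = ((√6/3)*(-1/121) - 84*1/129)² = (-√6/363 - 28/43)² = (-28/43 - √6/363)²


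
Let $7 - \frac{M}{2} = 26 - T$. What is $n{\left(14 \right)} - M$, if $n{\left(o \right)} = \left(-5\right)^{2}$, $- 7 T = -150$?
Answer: $\frac{141}{7} \approx 20.143$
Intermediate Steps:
$T = \frac{150}{7}$ ($T = \left(- \frac{1}{7}\right) \left(-150\right) = \frac{150}{7} \approx 21.429$)
$M = \frac{34}{7}$ ($M = 14 - 2 \left(26 - \frac{150}{7}\right) = 14 - \frac{64}{7} = \frac{34}{7} \approx 4.8571$)
$n{\left(o \right)} = 25$
$n{\left(14 \right)} - M = 25 - \frac{34}{7} = \frac{141}{7}$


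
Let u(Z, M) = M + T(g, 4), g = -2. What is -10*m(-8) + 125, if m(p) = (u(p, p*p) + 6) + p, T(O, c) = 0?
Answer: -495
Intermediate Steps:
u(Z, M) = M (u(Z, M) = M + 0 = M)
m(p) = 6 + p + p² (m(p) = (p*p + 6) + p = (p² + 6) + p = (6 + p²) + p = 6 + p + p²)
-10*m(-8) + 125 = -10*(6 - 8 + (-8)²) + 125 = -10*(6 - 8 + 64) + 125 = -10*62 + 125 = -620 + 125 = -495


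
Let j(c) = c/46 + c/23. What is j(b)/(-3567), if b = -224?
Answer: 112/27347 ≈ 0.0040955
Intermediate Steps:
j(c) = 3*c/46 (j(c) = c*(1/46) + c*(1/23) = c/46 + c/23 = 3*c/46)
j(b)/(-3567) = ((3/46)*(-224))/(-3567) = -336/23*(-1/3567) = 112/27347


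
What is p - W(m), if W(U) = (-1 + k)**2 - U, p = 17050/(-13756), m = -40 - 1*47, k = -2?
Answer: -668813/6878 ≈ -97.240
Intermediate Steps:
m = -87 (m = -40 - 47 = -87)
p = -8525/6878 (p = 17050*(-1/13756) = -8525/6878 ≈ -1.2395)
W(U) = 9 - U (W(U) = (-1 - 2)**2 - U = (-3)**2 - U = 9 - U)
p - W(m) = -8525/6878 - (9 - 1*(-87)) = -8525/6878 - (9 + 87) = -8525/6878 - 1*96 = -8525/6878 - 96 = -668813/6878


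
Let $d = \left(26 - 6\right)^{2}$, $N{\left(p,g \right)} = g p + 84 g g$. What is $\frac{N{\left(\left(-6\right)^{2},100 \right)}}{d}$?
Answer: $2109$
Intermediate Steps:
$N{\left(p,g \right)} = 84 g^{2} + g p$ ($N{\left(p,g \right)} = g p + 84 g^{2} = 84 g^{2} + g p$)
$d = 400$ ($d = 20^{2} = 400$)
$\frac{N{\left(\left(-6\right)^{2},100 \right)}}{d} = \frac{100 \left(\left(-6\right)^{2} + 84 \cdot 100\right)}{400} = 100 \left(36 + 8400\right) \frac{1}{400} = 100 \cdot 8436 \cdot \frac{1}{400} = 843600 \cdot \frac{1}{400} = 2109$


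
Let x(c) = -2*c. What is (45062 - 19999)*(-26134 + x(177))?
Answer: -663868744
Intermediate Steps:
(45062 - 19999)*(-26134 + x(177)) = (45062 - 19999)*(-26134 - 2*177) = 25063*(-26134 - 354) = 25063*(-26488) = -663868744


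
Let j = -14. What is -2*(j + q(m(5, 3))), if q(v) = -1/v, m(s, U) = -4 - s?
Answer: 250/9 ≈ 27.778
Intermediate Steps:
-2*(j + q(m(5, 3))) = -2*(-14 - 1/(-4 - 1*5)) = -2*(-14 - 1/(-4 - 5)) = -2*(-14 - 1/(-9)) = -2*(-14 - 1*(-⅑)) = -2*(-14 + ⅑) = -2*(-125/9) = 250/9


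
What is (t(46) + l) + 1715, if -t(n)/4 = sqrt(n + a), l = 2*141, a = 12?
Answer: 1997 - 4*sqrt(58) ≈ 1966.5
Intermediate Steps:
l = 282
t(n) = -4*sqrt(12 + n) (t(n) = -4*sqrt(n + 12) = -4*sqrt(12 + n))
(t(46) + l) + 1715 = (-4*sqrt(12 + 46) + 282) + 1715 = (-4*sqrt(58) + 282) + 1715 = (282 - 4*sqrt(58)) + 1715 = 1997 - 4*sqrt(58)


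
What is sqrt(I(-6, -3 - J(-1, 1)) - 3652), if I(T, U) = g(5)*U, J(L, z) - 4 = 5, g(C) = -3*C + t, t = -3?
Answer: 2*I*sqrt(859) ≈ 58.617*I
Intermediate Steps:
g(C) = -3 - 3*C (g(C) = -3*C - 3 = -3 - 3*C)
J(L, z) = 9 (J(L, z) = 4 + 5 = 9)
I(T, U) = -18*U (I(T, U) = (-3 - 3*5)*U = (-3 - 15)*U = -18*U)
sqrt(I(-6, -3 - J(-1, 1)) - 3652) = sqrt(-18*(-3 - 1*9) - 3652) = sqrt(-18*(-3 - 9) - 3652) = sqrt(-18*(-12) - 3652) = sqrt(216 - 3652) = sqrt(-3436) = 2*I*sqrt(859)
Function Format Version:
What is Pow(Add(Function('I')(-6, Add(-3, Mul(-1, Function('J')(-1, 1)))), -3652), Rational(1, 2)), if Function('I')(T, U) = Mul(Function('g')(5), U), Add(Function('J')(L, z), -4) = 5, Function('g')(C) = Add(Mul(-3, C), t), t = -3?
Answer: Mul(2, I, Pow(859, Rational(1, 2))) ≈ Mul(58.617, I)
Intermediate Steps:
Function('g')(C) = Add(-3, Mul(-3, C)) (Function('g')(C) = Add(Mul(-3, C), -3) = Add(-3, Mul(-3, C)))
Function('J')(L, z) = 9 (Function('J')(L, z) = Add(4, 5) = 9)
Function('I')(T, U) = Mul(-18, U) (Function('I')(T, U) = Mul(Add(-3, Mul(-3, 5)), U) = Mul(Add(-3, -15), U) = Mul(-18, U))
Pow(Add(Function('I')(-6, Add(-3, Mul(-1, Function('J')(-1, 1)))), -3652), Rational(1, 2)) = Pow(Add(Mul(-18, Add(-3, Mul(-1, 9))), -3652), Rational(1, 2)) = Pow(Add(Mul(-18, Add(-3, -9)), -3652), Rational(1, 2)) = Pow(Add(Mul(-18, -12), -3652), Rational(1, 2)) = Pow(Add(216, -3652), Rational(1, 2)) = Pow(-3436, Rational(1, 2)) = Mul(2, I, Pow(859, Rational(1, 2)))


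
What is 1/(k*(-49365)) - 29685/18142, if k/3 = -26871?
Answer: -118130292197183/72195376835790 ≈ -1.6363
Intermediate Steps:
k = -80613 (k = 3*(-26871) = -80613)
1/(k*(-49365)) - 29685/18142 = 1/(-80613*(-49365)) - 29685/18142 = -1/80613*(-1/49365) - 29685*1/18142 = 1/3979460745 - 29685/18142 = -118130292197183/72195376835790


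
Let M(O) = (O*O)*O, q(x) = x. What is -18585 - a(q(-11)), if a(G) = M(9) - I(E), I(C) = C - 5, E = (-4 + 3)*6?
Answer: -19325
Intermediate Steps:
M(O) = O**3 (M(O) = O**2*O = O**3)
E = -6 (E = -1*6 = -6)
I(C) = -5 + C
a(G) = 740 (a(G) = 9**3 - (-5 - 6) = 729 - 1*(-11) = 729 + 11 = 740)
-18585 - a(q(-11)) = -18585 - 1*740 = -18585 - 740 = -19325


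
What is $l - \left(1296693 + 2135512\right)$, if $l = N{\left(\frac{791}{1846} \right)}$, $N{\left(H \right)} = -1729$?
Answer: $-3433934$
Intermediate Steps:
$l = -1729$
$l - \left(1296693 + 2135512\right) = -1729 - \left(1296693 + 2135512\right) = -1729 - 3432205 = -3433934$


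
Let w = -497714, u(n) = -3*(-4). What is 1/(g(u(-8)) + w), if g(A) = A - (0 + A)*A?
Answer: -1/497846 ≈ -2.0087e-6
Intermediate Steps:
u(n) = 12
g(A) = A - A**2 (g(A) = A - A*A = A - A**2)
1/(g(u(-8)) + w) = 1/(12*(1 - 1*12) - 497714) = 1/(12*(1 - 12) - 497714) = 1/(12*(-11) - 497714) = 1/(-132 - 497714) = 1/(-497846) = -1/497846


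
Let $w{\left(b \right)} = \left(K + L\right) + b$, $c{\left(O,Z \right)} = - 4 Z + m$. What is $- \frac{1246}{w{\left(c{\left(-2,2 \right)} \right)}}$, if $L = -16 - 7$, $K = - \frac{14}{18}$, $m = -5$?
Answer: $\frac{11214}{331} \approx 33.879$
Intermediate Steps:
$c{\left(O,Z \right)} = -5 - 4 Z$ ($c{\left(O,Z \right)} = - 4 Z - 5 = -5 - 4 Z$)
$K = - \frac{7}{9}$ ($K = \left(-14\right) \frac{1}{18} = - \frac{7}{9} \approx -0.77778$)
$L = -23$ ($L = -16 - 7 = -23$)
$w{\left(b \right)} = - \frac{214}{9} + b$ ($w{\left(b \right)} = \left(- \frac{7}{9} - 23\right) + b = - \frac{214}{9} + b$)
$- \frac{1246}{w{\left(c{\left(-2,2 \right)} \right)}} = - \frac{1246}{- \frac{214}{9} - 13} = - \frac{1246}{- \frac{331}{9}} = \left(-1246\right) \left(- \frac{9}{331}\right) = \frac{11214}{331}$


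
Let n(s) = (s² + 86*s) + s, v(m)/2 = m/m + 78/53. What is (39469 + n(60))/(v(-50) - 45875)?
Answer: -2559317/2431113 ≈ -1.0527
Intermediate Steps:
v(m) = 262/53 (v(m) = 2*(m/m + 78/53) = 2*(1 + 78*(1/53)) = 2*(1 + 78/53) = 2*(131/53) = 262/53)
n(s) = s² + 87*s
(39469 + n(60))/(v(-50) - 45875) = (39469 + 60*(87 + 60))/(262/53 - 45875) = (39469 + 60*147)/(-2431113/53) = (39469 + 8820)*(-53/2431113) = 48289*(-53/2431113) = -2559317/2431113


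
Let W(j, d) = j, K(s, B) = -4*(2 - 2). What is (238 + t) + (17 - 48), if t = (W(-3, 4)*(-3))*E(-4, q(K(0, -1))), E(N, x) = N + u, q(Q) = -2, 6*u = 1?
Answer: 345/2 ≈ 172.50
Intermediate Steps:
u = 1/6 (u = (1/6)*1 = 1/6 ≈ 0.16667)
K(s, B) = 0 (K(s, B) = -4*0 = 0)
E(N, x) = 1/6 + N (E(N, x) = N + 1/6 = 1/6 + N)
t = -69/2 (t = (-3*(-3))*(1/6 - 4) = 9*(-23/6) = -69/2 ≈ -34.500)
(238 + t) + (17 - 48) = (238 - 69/2) + (17 - 48) = 407/2 - 31 = 345/2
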